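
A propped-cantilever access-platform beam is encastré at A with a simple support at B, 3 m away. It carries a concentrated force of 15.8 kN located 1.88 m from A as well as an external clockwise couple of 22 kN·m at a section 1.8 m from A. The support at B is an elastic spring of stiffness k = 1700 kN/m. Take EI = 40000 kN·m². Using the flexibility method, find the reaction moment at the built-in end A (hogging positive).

Release the roller at B. Primary structure: cantilever fixed at A.
Free-end deflection of the primary structure under the applied loading (downward +):
  point load 15.8 at a = 1.88: Pa²(3L − a)/(6EI) = 66.27/EI
  clockwise couple 22 at a = 1.8: M₀a(2L − a)/(2EI) = 83.16/EI
  δ_0 = 149.4/EI
Tip deflection under a unit load at B: L³/(3EI) = 9/EI.
With EI = 40000 kN·m²: δ_0 = 0.003736 m and δ_{BB} = 0.000225 m/kN.
Compatibility — the spring shortens by R_B/k under the reaction it provides: δ_0 − R_B·δ_{BB} = R_B/k. With 1/k = 0.000588 m/kN, R_B = δ_0 / (δ_{BB} + 1/k) = 0.003736 / (0.000225 + 0.000588) = 4.594 kN.
Moment equilibrium about A: M_A = Σ(load moments about A) − R_B·L = 51.7 − 4.594×3 = 37.92 kN·m.

M_A = 37.92 kN·m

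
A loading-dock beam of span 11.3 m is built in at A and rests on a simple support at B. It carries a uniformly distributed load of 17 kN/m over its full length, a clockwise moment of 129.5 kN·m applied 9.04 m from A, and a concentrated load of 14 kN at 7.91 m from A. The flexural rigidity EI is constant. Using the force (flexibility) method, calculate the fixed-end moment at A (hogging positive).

M_A = 236 kN·m

Choose R_B as the redundant. The primary structure is the cantilever fixed at A.
Primary-structure tip deflection at B by superposition:
  UDL 17: wL⁴/(8EI) = 34648/EI
  clockwise couple 129.5 at a = 9.04: M₀a(2L − a)/(2EI) = 7937/EI
  point load 14 at a = 7.91: Pa²(3L − a)/(6EI) = 3794/EI
  δ_0 = 46379/EI
Tip deflection under a unit load at B: L³/(3EI) = 481/EI.
The prop prevents deflection at B: R_B = δ_0/δ_{BB} = 46379/481 = 96.43 kN.
Moment equilibrium about A: M_A = Σ(load moments about A) − R_B·L = 1326 − 96.43×11.3 = 236 kN·m.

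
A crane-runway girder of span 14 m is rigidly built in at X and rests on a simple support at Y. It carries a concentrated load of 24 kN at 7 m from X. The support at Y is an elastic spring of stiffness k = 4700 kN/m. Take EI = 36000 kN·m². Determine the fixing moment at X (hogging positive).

M_X = 63.87 kN·m

Remove the prop at Y; the released (primary) structure is a cantilever built in at X.
Deflection at Y on the released cantilever, summing each load's contribution:
  point load 24 at a = 7: Pa²(3L − a)/(6EI) = 6860/EI
Flexibility coefficient — unit upward force at Y: δ_{YY} = L³/(3EI) = 914.7/EI.
With EI = 36000 kN·m²: δ_0 = 0.19056 m and δ_{YY} = 0.025407 m/kN.
Compatibility — the spring shortens by R_Y/k under the reaction it provides: δ_0 − R_Y·δ_{YY} = R_Y/k. With 1/k = 0.000213 m/kN, R_Y = δ_0 / (δ_{YY} + 1/k) = 0.19056 / (0.025407 + 0.000213) = 7.438 kN.
Moment equilibrium about X: M_X = Σ(load moments about X) − R_Y·L = 168 − 7.438×14 = 63.87 kN·m.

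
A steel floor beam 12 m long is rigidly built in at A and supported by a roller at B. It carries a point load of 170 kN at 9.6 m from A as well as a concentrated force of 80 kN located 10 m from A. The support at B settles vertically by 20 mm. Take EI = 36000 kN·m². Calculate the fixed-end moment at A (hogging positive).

Release the roller at B. Primary structure: cantilever fixed at A.
Deflection at B on the released cantilever, summing each load's contribution:
  point load 170 at a = 9.6: Pa²(3L − a)/(6EI) = 68936/EI
  point load 80 at a = 10: Pa²(3L − a)/(6EI) = 34667/EI
  δ_0 = 103602/EI
Flexibility coefficient — unit upward force at B: δ_{BB} = L³/(3EI) = 576/EI.
With EI = 36000 kN·m²: δ_0 = 2.8778 m and δ_{BB} = 0.016 m/kN.
Compatibility — the beam at B must follow the support down by 0.02 m: δ_0 − R_B·δ_{BB} = 0.02, so R_B = (2.8778 − 0.02)/0.016 = 178.6 kN.
Moment equilibrium about A: M_A = Σ(load moments about A) − R_B·L = 2432 − 178.6×12 = 288.6 kN·m.

M_A = 288.6 kN·m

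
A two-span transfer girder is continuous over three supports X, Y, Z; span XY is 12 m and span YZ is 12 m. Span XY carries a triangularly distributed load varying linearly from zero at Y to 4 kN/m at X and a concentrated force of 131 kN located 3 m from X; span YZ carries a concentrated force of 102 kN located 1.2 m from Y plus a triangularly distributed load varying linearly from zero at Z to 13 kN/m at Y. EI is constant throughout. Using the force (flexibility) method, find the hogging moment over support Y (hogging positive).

M_Y = 223.6 kN·m

Release continuity at Y by inserting a hinge; the redundant is the internal moment M_Y. The primary structure is two simply-supported spans XY and YZ.
Rotations at Y on the released spans (each span's end-slope, ×1/EI):
  span XY: triangular load, peak 4: 7w₀L³/(360EI) = 134.4/EI
  span XY: point load 131 at a = 3: Pab(L + a)/(6LEI) = 736.9/EI
  span YZ: point load 102 at a = 1.2: Pab(L + b)/(6LEI) = 418.6/EI
  span YZ: triangular load, peak 13: w₀L³/(45EI) = 499.2/EI
  relative rotation θ_0 = (871.3 + 917.8)/EI = 1789/EI
A unit hogging moment at Y produces rotation L₁/(3EI) + L₂/(3EI) = 8/EI.
Slope continuity at Y: θ_0 = M_Y·8/EI, so M_Y = 1789/8 = 223.6 kN·m (hogging).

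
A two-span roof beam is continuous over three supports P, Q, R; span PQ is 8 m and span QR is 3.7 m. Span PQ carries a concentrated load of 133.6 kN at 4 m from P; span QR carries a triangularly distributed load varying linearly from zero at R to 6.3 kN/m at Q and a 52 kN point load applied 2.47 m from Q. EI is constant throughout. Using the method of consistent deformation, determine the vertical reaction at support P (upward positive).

Insert a hinge at Q; M_Q is the redundant, and each span becomes simply supported.
Rotations at Q on the released spans (each span's end-slope, ×1/EI):
  span PQ: point load 133.6 at a = 4: Pab(L + a)/(6LEI) = 534.4/EI
  span QR: triangular load, peak 6.3: w₀L³/(45EI) = 7.091/EI
  span QR: point load 52 at a = 2.47: Pab(L + b)/(6LEI) = 35.08/EI
  relative rotation θ_0 = (534.4 + 42.17)/EI = 576.6/EI
A unit hogging moment at Q produces rotation L₁/(3EI) + L₂/(3EI) = 3.9/EI.
Slope continuity at Q: θ_0 = M_Q·3.9/EI, so M_Q = 576.6/3.9 = 147.8 kN·m (hogging).
Span PQ, ΣM about P with M_Q applied at Q: R_Q^{PQ}·8 = 534.4 + 147.8, so R_Q^{PQ} = 85.28 kN and R_P = 133.6 − 85.28 = 48.32 kN.

R_P = 48.32 kN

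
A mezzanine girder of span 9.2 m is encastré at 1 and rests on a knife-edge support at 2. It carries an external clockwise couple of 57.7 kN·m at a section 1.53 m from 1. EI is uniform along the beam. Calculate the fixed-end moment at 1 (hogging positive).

M_1 = 31.31 kN·m

Remove the prop at 2; the released (primary) structure is a cantilever built in at 1.
Deflection at 2 on the released cantilever, summing each load's contribution:
  clockwise couple 57.7 at a = 1.53: M₀a(2L − a)/(2EI) = 744.7/EI
Tip deflection under a unit load at 2: L³/(3EI) = 259.6/EI.
The prop prevents deflection at 2: R_2 = δ_0/δ_{22} = 744.7/259.6 = 2.869 kN.
Moment equilibrium about 1: M_1 = Σ(load moments about 1) − R_2·L = 57.7 − 2.869×9.2 = 31.31 kN·m.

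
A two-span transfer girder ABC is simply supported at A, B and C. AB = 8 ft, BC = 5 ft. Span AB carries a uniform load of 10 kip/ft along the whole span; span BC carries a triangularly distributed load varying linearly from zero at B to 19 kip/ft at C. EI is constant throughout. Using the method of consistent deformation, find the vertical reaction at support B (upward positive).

Take M_B as the redundant. Released structure: two simple spans AB and BC with a hinge at B.
Rotations at B on the released spans (each span's end-slope, ×1/EI):
  span AB: UDL 10: wL³/(24EI) = 213.3/EI
  span BC: triangular load, peak 19: 7w₀L³/(360EI) = 46.18/EI
  relative rotation θ_0 = (213.3 + 46.18)/EI = 259.5/EI
A unit hogging moment at B produces rotation L₁/(3EI) + L₂/(3EI) = 4.333/EI.
Slope continuity at B: θ_0 = M_B·4.333/EI, so M_B = 259.5/4.333 = 59.89 kip·ft (hogging).
Span AB, ΣM about A with M_B applied at B: R_B^{AB}·8 = 320 + 59.89, so R_B^{AB} = 47.49 kip and R_A = 80 − 47.49 = 32.51 kip.
Span BC, ΣM about C: R_B^{BC}·5 = 79.17 + 59.89, so R_B^{BC} = 27.81 kip and R_C = 47.5 − 27.81 = 19.69 kip.
R_B = 47.49 + 27.81 = 75.3 kip.

R_B = 75.3 kip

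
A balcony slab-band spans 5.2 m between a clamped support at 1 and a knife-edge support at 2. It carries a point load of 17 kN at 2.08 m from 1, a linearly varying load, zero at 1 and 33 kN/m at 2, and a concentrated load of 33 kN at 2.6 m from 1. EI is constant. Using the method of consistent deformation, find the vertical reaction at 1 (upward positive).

R_1 = 74.76 kN

Choose R_2 as the redundant. The primary structure is the cantilever fixed at 1.
Primary-structure tip deflection at 2 by superposition:
  point load 17 at a = 2.08: Pa²(3L − a)/(6EI) = 165.7/EI
  triangular load, peak 33 at the free end: 11w₀L⁴/(120EI) = 2212/EI
  point load 33 at a = 2.6: Pa²(3L − a)/(6EI) = 483.3/EI
  δ_0 = 2861/EI
Tip deflection under a unit load at 2: L³/(3EI) = 46.87/EI.
The prop prevents deflection at 2: R_2 = δ_0/δ_{22} = 2861/46.87 = 61.04 kN.
Vertical equilibrium: R_1 = ΣP − R_2 = 135.8 − 61.04 = 74.76 kN.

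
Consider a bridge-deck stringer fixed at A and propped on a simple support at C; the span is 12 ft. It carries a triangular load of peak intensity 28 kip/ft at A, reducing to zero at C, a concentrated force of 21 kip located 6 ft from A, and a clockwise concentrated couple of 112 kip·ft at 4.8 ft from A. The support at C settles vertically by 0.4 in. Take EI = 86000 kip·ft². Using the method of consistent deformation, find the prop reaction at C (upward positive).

Remove the prop at C; the released (primary) structure is a cantilever built in at A.
Primary-structure tip deflection at C by superposition:
  triangular load, peak 28 at the fixed end: w₀L⁴/(30EI) = 19354/EI
  point load 21 at a = 6: Pa²(3L − a)/(6EI) = 3780/EI
  clockwise couple 112 at a = 4.8: M₀a(2L − a)/(2EI) = 5161/EI
  δ_0 = 28295/EI
Tip deflection under a unit load at C: L³/(3EI) = 576/EI.
With EI = 86000 kip·ft²: δ_0 = 0.32901 ft and δ_{CC} = 0.006698 ft/kip.
Compatibility — the beam at C must follow the support down by 0.03333 ft: δ_0 − R_C·δ_{CC} = 0.03333, so R_C = (0.32901 − 0.03333)/0.006698 = 44.15 kip.

R_C = 44.15 kip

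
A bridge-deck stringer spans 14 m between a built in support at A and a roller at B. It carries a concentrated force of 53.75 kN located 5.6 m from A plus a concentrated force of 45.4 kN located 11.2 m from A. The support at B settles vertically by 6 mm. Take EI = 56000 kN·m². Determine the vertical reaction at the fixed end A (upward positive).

R_A = 56.38 kN

Take the reaction at B as the redundant and release it; the primary structure is a cantilever fixed at A.
Free-end deflection of the primary structure under the applied loading (downward +):
  point load 53.75 at a = 5.6: Pa²(3L − a)/(6EI) = 10226/EI
  point load 45.4 at a = 11.2: Pa²(3L − a)/(6EI) = 29234/EI
  δ_0 = 39460/EI
Tip deflection under a unit load at B: L³/(3EI) = 914.7/EI.
With EI = 56000 kN·m²: δ_0 = 0.70465 m and δ_{BB} = 0.016333 m/kN.
Compatibility — the beam at B must follow the support down by 0.006 m: δ_0 − R_B·δ_{BB} = 0.006, so R_B = (0.70465 − 0.006)/0.016333 = 42.77 kN.
Vertical equilibrium: R_A = ΣP − R_B = 99.15 − 42.77 = 56.38 kN.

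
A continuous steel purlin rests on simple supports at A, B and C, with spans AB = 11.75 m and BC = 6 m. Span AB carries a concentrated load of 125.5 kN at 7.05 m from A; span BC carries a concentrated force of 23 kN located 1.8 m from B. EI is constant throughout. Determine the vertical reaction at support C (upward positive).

R_C = -25.72 kN

Release continuity at B by inserting a hinge; the redundant is the internal moment M_B. The primary structure is two simply-supported spans AB and BC.
Discontinuity in slope at B on the released structure — sum the simple-span end rotations:
  span AB: point load 125.5 at a = 7.05: Pab(L + a)/(6LEI) = 1109/EI
  span BC: point load 23 at a = 1.8: Pab(L + b)/(6LEI) = 49.27/EI
  relative rotation θ_0 = (1109 + 49.27)/EI = 1158/EI
A unit hogging moment at B produces rotation L₁/(3EI) + L₂/(3EI) = 5.917/EI.
Compatibility: M_B·(L₁+L₂)/(3EI) = θ_0, giving M_B = 195.7 kN·m (hogging).
Span BC, ΣM about C: R_B^{BC}·6 = 96.6 + 195.7, so R_B^{BC} = 48.72 kN and R_C = 23 − 48.72 = -25.72 kN.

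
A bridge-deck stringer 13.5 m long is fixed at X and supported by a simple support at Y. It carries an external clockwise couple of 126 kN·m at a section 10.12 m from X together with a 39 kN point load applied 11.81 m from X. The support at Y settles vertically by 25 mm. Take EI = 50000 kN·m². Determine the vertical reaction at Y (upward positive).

R_Y = 43.31 kN

Choose R_Y as the redundant. The primary structure is the cantilever fixed at X.
Primary-structure tip deflection at Y by superposition:
  clockwise couple 126 at a = 10.12: M₀a(2L − a)/(2EI) = 10762/EI
  point load 39 at a = 11.81: Pa²(3L − a)/(6EI) = 26010/EI
  δ_0 = 36772/EI
Flexibility coefficient — unit upward force at Y: δ_{YY} = L³/(3EI) = 820.1/EI.
With EI = 50000 kN·m²: δ_0 = 0.73544 m and δ_{YY} = 0.016403 m/kN.
Compatibility — the beam at Y must follow the support down by 0.025 m: δ_0 − R_Y·δ_{YY} = 0.025, so R_Y = (0.73544 − 0.025)/0.016403 = 43.31 kN.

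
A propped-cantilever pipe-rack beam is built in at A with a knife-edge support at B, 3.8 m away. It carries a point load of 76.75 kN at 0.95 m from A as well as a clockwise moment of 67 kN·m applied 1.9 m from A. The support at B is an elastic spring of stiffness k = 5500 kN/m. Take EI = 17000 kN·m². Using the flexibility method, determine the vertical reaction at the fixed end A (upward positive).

Remove the prop at B; the released (primary) structure is a cantilever built in at A.
Primary-structure tip deflection at B by superposition:
  point load 76.75 at a = 0.95: Pa²(3L − a)/(6EI) = 120.6/EI
  clockwise couple 67 at a = 1.9: M₀a(2L − a)/(2EI) = 362.8/EI
  δ_0 = 483.4/EI
Flexibility coefficient — unit upward force at B: δ_{BB} = L³/(3EI) = 18.29/EI.
With EI = 17000 kN·m²: δ_0 = 0.028438 m and δ_{BB} = 0.001076 m/kN.
Compatibility — the spring shortens by R_B/k under the reaction it provides: δ_0 − R_B·δ_{BB} = R_B/k. With 1/k = 0.000182 m/kN, R_B = δ_0 / (δ_{BB} + 1/k) = 0.028438 / (0.001076 + 0.000182) = 22.61 kN.
Vertical equilibrium: R_A = ΣP − R_B = 76.75 − 22.61 = 54.14 kN.

R_A = 54.14 kN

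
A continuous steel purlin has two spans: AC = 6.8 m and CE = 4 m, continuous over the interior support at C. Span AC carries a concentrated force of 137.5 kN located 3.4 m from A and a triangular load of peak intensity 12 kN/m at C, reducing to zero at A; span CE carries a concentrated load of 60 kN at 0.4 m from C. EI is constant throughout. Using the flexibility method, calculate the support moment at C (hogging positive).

Release continuity at C by inserting a hinge; the redundant is the internal moment M_C. The primary structure is two simply-supported spans AC and CE.
Discontinuity in slope at C on the released structure — sum the simple-span end rotations:
  span AC: point load 137.5 at a = 3.4: Pab(L + a)/(6LEI) = 397.4/EI
  span AC: triangular load, peak 12: w₀L³/(45EI) = 83.85/EI
  span CE: point load 60 at a = 0.4: Pab(L + b)/(6LEI) = 27.36/EI
  relative rotation θ_0 = (481.2 + 27.36)/EI = 508.6/EI
A unit hogging moment at C produces rotation L₁/(3EI) + L₂/(3EI) = 3.6/EI.
Compatibility: M_C·(L₁+L₂)/(3EI) = θ_0, giving M_C = 141.3 kN·m (hogging).

M_C = 141.3 kN·m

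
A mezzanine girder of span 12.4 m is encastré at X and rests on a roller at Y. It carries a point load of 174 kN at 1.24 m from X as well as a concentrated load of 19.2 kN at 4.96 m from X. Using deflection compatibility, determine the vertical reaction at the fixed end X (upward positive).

R_X = 186.7 kN

Take the reaction at Y as the redundant and release it; the primary structure is a cantilever fixed at X.
Primary-structure tip deflection at Y by superposition:
  point load 174 at a = 1.24: Pa²(3L − a)/(6EI) = 1603/EI
  point load 19.2 at a = 4.96: Pa²(3L − a)/(6EI) = 2538/EI
  δ_0 = 4142/EI
Flexibility coefficient — unit upward force at Y: δ_{YY} = L³/(3EI) = 635.5/EI.
Compatibility at Y: δ_0 − R_Y·δ_{YY} = 0, so R_Y = 4142/635.5 = 6.517 kN.
Vertical equilibrium: R_X = ΣP − R_Y = 193.2 − 6.517 = 186.7 kN.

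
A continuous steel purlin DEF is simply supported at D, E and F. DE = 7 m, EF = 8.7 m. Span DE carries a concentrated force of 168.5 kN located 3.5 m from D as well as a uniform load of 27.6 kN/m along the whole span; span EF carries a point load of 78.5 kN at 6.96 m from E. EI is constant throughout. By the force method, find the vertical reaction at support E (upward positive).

Take M_E as the redundant. Released structure: two simple spans DE and EF with a hinge at E.
Rotations at E on the released spans (each span's end-slope, ×1/EI):
  span DE: point load 168.5 at a = 3.5: Pab(L + a)/(6LEI) = 516/EI
  span DE: UDL 27.6: wL³/(24EI) = 394.4/EI
  span EF: point load 78.5 at a = 6.96: Pab(L + b)/(6LEI) = 190.1/EI
  relative rotation θ_0 = (910.5 + 190.1)/EI = 1101/EI
A unit hogging moment at E produces rotation L₁/(3EI) + L₂/(3EI) = 5.233/EI.
Compatibility: M_E·(L₁+L₂)/(3EI) = θ_0, giving M_E = 210.3 kN·m (hogging).
Span DE, ΣM about D with M_E applied at E: R_E^{DE}·7 = 1266 + 210.3, so R_E^{DE} = 210.9 kN and R_D = 361.7 − 210.9 = 150.8 kN.
Span EF, ΣM about F: R_E^{EF}·8.7 = 136.6 + 210.3, so R_E^{EF} = 39.87 kN and R_F = 78.5 − 39.87 = 38.63 kN.
R_E = 210.9 + 39.87 = 250.8 kN.

R_E = 250.8 kN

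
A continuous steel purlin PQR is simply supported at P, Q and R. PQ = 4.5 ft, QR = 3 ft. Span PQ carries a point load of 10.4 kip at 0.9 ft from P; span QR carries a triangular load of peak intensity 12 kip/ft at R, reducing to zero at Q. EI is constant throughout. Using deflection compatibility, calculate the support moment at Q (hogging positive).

M_Q = 5.216 kip·ft

Release continuity at Q by inserting a hinge; the redundant is the internal moment M_Q. The primary structure is two simply-supported spans PQ and QR.
Rotations at Q on the released spans (each span's end-slope, ×1/EI):
  span PQ: point load 10.4 at a = 0.9: Pab(L + a)/(6LEI) = 6.739/EI
  span QR: triangular load, peak 12: 7w₀L³/(360EI) = 6.3/EI
  relative rotation θ_0 = (6.739 + 6.3)/EI = 13.04/EI
A unit hogging moment at Q produces rotation L₁/(3EI) + L₂/(3EI) = 2.5/EI.
Compatibility: M_Q·(L₁+L₂)/(3EI) = θ_0, giving M_Q = 5.216 kip·ft (hogging).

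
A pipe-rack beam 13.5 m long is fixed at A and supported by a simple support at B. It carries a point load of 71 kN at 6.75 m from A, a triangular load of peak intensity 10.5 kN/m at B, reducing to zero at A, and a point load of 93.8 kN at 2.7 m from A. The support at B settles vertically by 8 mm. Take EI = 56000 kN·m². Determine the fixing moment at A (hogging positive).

M_A = 481.1 kN·m

Choose R_B as the redundant. The primary structure is the cantilever fixed at A.
Free-end deflection of the primary structure under the applied loading (downward +):
  point load 71 at a = 6.75: Pa²(3L − a)/(6EI) = 18197/EI
  triangular load, peak 10.5 at the free end: 11w₀L⁴/(120EI) = 31969/EI
  point load 93.8 at a = 2.7: Pa²(3L − a)/(6EI) = 4308/EI
  δ_0 = 54474/EI
Tip deflection under a unit load at B: L³/(3EI) = 820.1/EI.
With EI = 56000 kN·m²: δ_0 = 0.97275 m and δ_{BB} = 0.014645 m/kN.
Compatibility — the beam at B must follow the support down by 0.008 m: δ_0 − R_B·δ_{BB} = 0.008, so R_B = (0.97275 − 0.008)/0.014645 = 65.88 kN.
Moment equilibrium about A: M_A = Σ(load moments about A) − R_B·L = 1370 − 65.88×13.5 = 481.1 kN·m.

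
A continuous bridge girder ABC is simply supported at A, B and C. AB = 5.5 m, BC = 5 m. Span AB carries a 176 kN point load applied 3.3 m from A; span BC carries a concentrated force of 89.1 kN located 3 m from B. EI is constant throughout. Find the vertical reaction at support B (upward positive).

Take M_B as the redundant. Released structure: two simple spans AB and BC with a hinge at B.
Rotations at B on the released spans (each span's end-slope, ×1/EI):
  span AB: point load 176 at a = 3.3: Pab(L + a)/(6LEI) = 340.7/EI
  span BC: point load 89.1 at a = 3: Pab(L + b)/(6LEI) = 124.7/EI
  relative rotation θ_0 = (340.7 + 124.7)/EI = 465.5/EI
A unit hogging moment at B produces rotation L₁/(3EI) + L₂/(3EI) = 3.5/EI.
Compatibility: M_B·(L₁+L₂)/(3EI) = θ_0, giving M_B = 133 kN·m (hogging).
Span AB, ΣM about A with M_B applied at B: R_B^{AB}·5.5 = 580.8 + 133, so R_B^{AB} = 129.8 kN and R_A = 176 − 129.8 = 46.22 kN.
Span BC, ΣM about C: R_B^{BC}·5 = 178.2 + 133, so R_B^{BC} = 62.24 kN and R_C = 89.1 − 62.24 = 26.86 kN.
R_B = 129.8 + 62.24 = 192 kN.

R_B = 192 kN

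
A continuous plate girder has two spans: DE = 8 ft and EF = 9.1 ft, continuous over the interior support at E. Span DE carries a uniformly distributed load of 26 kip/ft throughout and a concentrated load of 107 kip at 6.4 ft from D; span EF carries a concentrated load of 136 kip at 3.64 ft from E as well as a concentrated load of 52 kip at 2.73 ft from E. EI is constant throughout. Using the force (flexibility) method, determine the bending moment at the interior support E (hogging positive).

Insert a hinge at E; M_E is the redundant, and each span becomes simply supported.
Rotations at E on the released spans (each span's end-slope, ×1/EI):
  span DE: UDL 26: wL³/(24EI) = 554.7/EI
  span DE: point load 107 at a = 6.4: Pab(L + a)/(6LEI) = 328.7/EI
  span EF: point load 136 at a = 3.64: Pab(L + b)/(6LEI) = 720.8/EI
  span EF: point load 52 at a = 2.73: Pab(L + b)/(6LEI) = 256.2/EI
  relative rotation θ_0 = (883.4 + 977)/EI = 1860/EI
A unit hogging moment at E produces rotation L₁/(3EI) + L₂/(3EI) = 5.7/EI.
Compatibility: M_E·(L₁+L₂)/(3EI) = θ_0, giving M_E = 326.4 kip·ft (hogging).

M_E = 326.4 kip·ft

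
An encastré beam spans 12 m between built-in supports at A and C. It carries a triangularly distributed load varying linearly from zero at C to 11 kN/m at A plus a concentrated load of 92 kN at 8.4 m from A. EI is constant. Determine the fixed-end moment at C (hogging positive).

Release both end moments; the primary structure is a simply-supported span AC with redundants M_A and M_C.
End rotations of the released simple span under the applied load (×1/EI):
  at A: triangular load, peak 11: w₀L³/(45EI) = 422.4/EI
  at C: triangular load, peak 11: 7w₀L³/(360EI) = 369.6/EI
  at A: point load 92 at a = 8.4: Pab(L + b)/(6LEI) = 602.8/EI
  at C: point load 92 at a = 8.4: Pab(L + a)/(6LEI) = 788.3/EI
  θ_A0 = 1025/EI,  θ_C0 = 1158/EI
Flexibility coefficients: a unit moment at one end gives L/(3EI) there and L/(6EI) at the far end, so f₁₁ = f₂₂ = 4/EI and f₁₂ = f₂₁ = 2/EI.
Compatibility — zero rotation at each built-in end:
  4 M_A + 2 M_C = 1025
  2 M_A + 4 M_C = 1158
Solving the pair gives M_A = 148.8 kN·m and M_C = 215.1 kN·m (hogging).

M_C = 215.1 kN·m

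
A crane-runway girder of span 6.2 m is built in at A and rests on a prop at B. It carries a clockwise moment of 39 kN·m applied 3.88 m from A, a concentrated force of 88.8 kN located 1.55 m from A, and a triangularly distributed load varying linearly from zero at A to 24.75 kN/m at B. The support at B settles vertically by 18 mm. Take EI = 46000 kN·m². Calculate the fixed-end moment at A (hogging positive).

Remove the prop at B; the released (primary) structure is a cantilever built in at A.
Downward deflection at the released point B due to the loads:
  clockwise couple 39 at a = 3.88: M₀a(2L − a)/(2EI) = 644.6/EI
  point load 88.8 at a = 1.55: Pa²(3L − a)/(6EI) = 606.2/EI
  triangular load, peak 24.75 at the free end: 11w₀L⁴/(120EI) = 3352/EI
  δ_0 = 4603/EI
Tip deflection under a unit load at B: L³/(3EI) = 79.44/EI.
With EI = 46000 kN·m²: δ_0 = 0.10007 m and δ_{BB} = 0.001727 m/kN.
Compatibility — the beam at B must follow the support down by 0.018 m: δ_0 − R_B·δ_{BB} = 0.018, so R_B = (0.10007 − 0.018)/0.001727 = 47.52 kN.
Moment equilibrium about A: M_A = Σ(load moments about A) − R_B·L = 493.8 − 47.52×6.2 = 199.1 kN·m.

M_A = 199.1 kN·m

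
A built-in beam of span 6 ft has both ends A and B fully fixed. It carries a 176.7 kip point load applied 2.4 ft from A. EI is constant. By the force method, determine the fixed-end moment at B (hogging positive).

M_B = 101.8 kip·ft

Take the two fixed-end moments M_A, M_B as redundants; the released structure is the simple span AB.
End rotations of the released simple span under the applied load (×1/EI):
  at A: point load 176.7 at a = 2.4: Pab(L + b)/(6LEI) = 407.1/EI
  at B: point load 176.7 at a = 2.4: Pab(L + a)/(6LEI) = 356.2/EI
  θ_A0 = 407.1/EI,  θ_B0 = 356.2/EI
Flexibility coefficients: a unit moment at one end gives L/(3EI) there and L/(6EI) at the far end, so f₁₁ = f₂₂ = 2/EI and f₁₂ = f₂₁ = 1/EI.
Compatibility — zero rotation at each built-in end:
  2 M_A + 1 M_B = 407.1
  1 M_A + 2 M_B = 356.2
Solving the pair gives M_A = 152.7 kip·ft and M_B = 101.8 kip·ft (hogging).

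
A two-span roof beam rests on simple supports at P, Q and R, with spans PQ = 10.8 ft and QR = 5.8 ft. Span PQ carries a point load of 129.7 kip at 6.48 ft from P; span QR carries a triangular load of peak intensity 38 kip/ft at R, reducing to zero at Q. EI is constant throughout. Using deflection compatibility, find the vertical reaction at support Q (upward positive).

Take M_Q as the redundant. Released structure: two simple spans PQ and QR with a hinge at Q.
End slopes at the hinge Q, treating each span as simply supported:
  span PQ: point load 129.7 at a = 6.48: Pab(L + a)/(6LEI) = 968.2/EI
  span QR: triangular load, peak 38: 7w₀L³/(360EI) = 144.2/EI
  relative rotation θ_0 = (968.2 + 144.2)/EI = 1112/EI
A unit hogging moment at Q produces rotation L₁/(3EI) + L₂/(3EI) = 5.533/EI.
Compatibility: M_Q·(L₁+L₂)/(3EI) = θ_0, giving M_Q = 201 kip·ft (hogging).
Span PQ, ΣM about P with M_Q applied at Q: R_Q^{PQ}·10.8 = 840.5 + 201, so R_Q^{PQ} = 96.43 kip and R_P = 129.7 − 96.43 = 33.27 kip.
Span QR, ΣM about R: R_Q^{QR}·5.8 = 213.1 + 201, so R_Q^{QR} = 71.39 kip and R_R = 110.2 − 71.39 = 38.81 kip.
R_Q = 96.43 + 71.39 = 167.8 kip.

R_Q = 167.8 kip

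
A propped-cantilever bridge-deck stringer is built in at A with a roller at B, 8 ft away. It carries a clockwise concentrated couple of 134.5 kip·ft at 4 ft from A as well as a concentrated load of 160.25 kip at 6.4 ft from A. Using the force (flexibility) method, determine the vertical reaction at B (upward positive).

Take the reaction at B as the redundant and release it; the primary structure is a cantilever fixed at A.
Primary-structure tip deflection at B by superposition:
  clockwise couple 134.5 at a = 4: M₀a(2L − a)/(2EI) = 3228/EI
  point load 160.25 at a = 6.4: Pa²(3L − a)/(6EI) = 19254/EI
  δ_0 = 22482/EI
Flexibility coefficient — unit upward force at B: δ_{BB} = L³/(3EI) = 170.7/EI.
The prop prevents deflection at B: R_B = δ_0/δ_{BB} = 22482/170.7 = 131.7 kip.

R_B = 131.7 kip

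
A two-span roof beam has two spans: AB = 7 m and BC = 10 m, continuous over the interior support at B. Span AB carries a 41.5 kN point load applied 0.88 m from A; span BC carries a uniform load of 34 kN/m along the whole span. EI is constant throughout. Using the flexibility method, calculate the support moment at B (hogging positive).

Release continuity at B by inserting a hinge; the redundant is the internal moment M_B. The primary structure is two simply-supported spans AB and BC.
Discontinuity in slope at B on the released structure — sum the simple-span end rotations:
  span AB: point load 41.5 at a = 0.88: Pab(L + a)/(6LEI) = 41.93/EI
  span BC: UDL 34: wL³/(24EI) = 1417/EI
  relative rotation θ_0 = (41.93 + 1417)/EI = 1459/EI
A unit hogging moment at B produces rotation L₁/(3EI) + L₂/(3EI) = 5.667/EI.
Slope continuity at B: θ_0 = M_B·5.667/EI, so M_B = 1459/5.667 = 257.4 kN·m (hogging).

M_B = 257.4 kN·m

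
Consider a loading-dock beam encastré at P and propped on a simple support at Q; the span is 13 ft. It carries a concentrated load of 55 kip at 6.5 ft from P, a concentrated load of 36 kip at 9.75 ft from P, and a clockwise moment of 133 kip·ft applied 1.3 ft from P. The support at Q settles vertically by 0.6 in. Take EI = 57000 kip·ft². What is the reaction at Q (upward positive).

Take the reaction at Q as the redundant and release it; the primary structure is a cantilever fixed at P.
Primary-structure tip deflection at Q by superposition:
  point load 55 at a = 6.5: Pa²(3L − a)/(6EI) = 12587/EI
  point load 36 at a = 9.75: Pa²(3L − a)/(6EI) = 16683/EI
  clockwise couple 133 at a = 1.3: M₀a(2L − a)/(2EI) = 2135/EI
  δ_0 = 31406/EI
Tip deflection under a unit load at Q: L³/(3EI) = 732.3/EI.
With EI = 57000 kip·ft²: δ_0 = 0.55098 ft and δ_{QQ} = 0.012848 ft/kip.
Compatibility — the beam at Q must follow the support down by 0.05 ft: δ_0 − R_Q·δ_{QQ} = 0.05, so R_Q = (0.55098 − 0.05)/0.012848 = 38.99 kip.

R_Q = 38.99 kip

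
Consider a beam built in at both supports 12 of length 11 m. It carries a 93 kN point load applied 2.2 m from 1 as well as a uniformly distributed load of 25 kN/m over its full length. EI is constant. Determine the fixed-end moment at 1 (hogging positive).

Release both end moments; the primary structure is a simply-supported span 12 with redundants M_1 and M_2.
On the primary (simply-supported) span, the end slopes from the loading are:
  at 1: point load 93 at a = 2.2: Pab(L + b)/(6LEI) = 540.1/EI
  at 2: point load 93 at a = 2.2: Pab(L + a)/(6LEI) = 360.1/EI
  at 1: UDL 25: wL³/(24EI) = 1386/EI
  at 2: UDL 25: wL³/(24EI) = 1386/EI
  θ_10 = 1927/EI,  θ_20 = 1747/EI
Flexibility coefficients: a unit moment at one end gives L/(3EI) there and L/(6EI) at the far end, so f₁₁ = f₂₂ = 3.667/EI and f₁₂ = f₂₁ = 1.833/EI.
Compatibility — zero rotation at each built-in end:
  3.667 M_1 + 1.833 M_2 = 1927
  1.833 M_1 + 3.667 M_2 = 1747
Solving the pair gives M_1 = 383 kN·m and M_2 = 284.8 kN·m (hogging).

M_1 = 383 kN·m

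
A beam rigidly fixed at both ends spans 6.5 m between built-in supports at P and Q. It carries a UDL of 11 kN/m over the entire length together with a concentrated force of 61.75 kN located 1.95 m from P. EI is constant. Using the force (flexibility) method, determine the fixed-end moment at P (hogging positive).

Release both end moments; the primary structure is a simply-supported span PQ with redundants M_P and M_Q.
End rotations of the released simple span under the applied load (×1/EI):
  at P: UDL 11: wL³/(24EI) = 125.9/EI
  at Q: UDL 11: wL³/(24EI) = 125.9/EI
  at P: point load 61.75 at a = 1.95: Pab(L + b)/(6LEI) = 155.2/EI
  at Q: point load 61.75 at a = 1.95: Pab(L + a)/(6LEI) = 118.7/EI
  θ_P0 = 281.1/EI,  θ_Q0 = 244.6/EI
Flexibility coefficients: a unit moment at one end gives L/(3EI) there and L/(6EI) at the far end, so f₁₁ = f₂₂ = 2.167/EI and f₁₂ = f₂₁ = 1.083/EI.
Compatibility — zero rotation at each built-in end:
  2.167 M_P + 1.083 M_Q = 281.1
  1.083 M_P + 2.167 M_Q = 244.6
Solving the pair gives M_P = 97.73 kN·m and M_Q = 64.02 kN·m (hogging).

M_P = 97.73 kN·m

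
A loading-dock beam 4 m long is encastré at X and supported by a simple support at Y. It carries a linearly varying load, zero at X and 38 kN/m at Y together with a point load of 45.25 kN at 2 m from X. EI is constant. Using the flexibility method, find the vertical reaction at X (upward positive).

Choose R_Y as the redundant. The primary structure is the cantilever fixed at X.
Primary-structure tip deflection at Y by superposition:
  triangular load, peak 38 at the free end: 11w₀L⁴/(120EI) = 891.7/EI
  point load 45.25 at a = 2: Pa²(3L − a)/(6EI) = 301.7/EI
  δ_0 = 1193/EI
Flexibility coefficient — unit upward force at Y: δ_{YY} = L³/(3EI) = 21.33/EI.
Compatibility at Y: δ_0 − R_Y·δ_{YY} = 0, so R_Y = 1193/21.33 = 55.94 kN.
Vertical equilibrium: R_X = ΣP − R_Y = 121.2 − 55.94 = 65.31 kN.

R_X = 65.31 kN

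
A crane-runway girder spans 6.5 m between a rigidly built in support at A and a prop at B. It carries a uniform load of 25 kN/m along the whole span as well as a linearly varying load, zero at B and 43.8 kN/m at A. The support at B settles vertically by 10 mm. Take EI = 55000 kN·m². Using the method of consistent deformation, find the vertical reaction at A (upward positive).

R_A = 221.5 kN

Release the roller at B. Primary structure: cantilever fixed at A.
Free-end deflection of the primary structure under the applied loading (downward +):
  UDL 25: wL⁴/(8EI) = 5578/EI
  triangular load, peak 43.8 at the fixed end: w₀L⁴/(30EI) = 2606/EI
  δ_0 = 8185/EI
Tip deflection under a unit load at B: L³/(3EI) = 91.54/EI.
With EI = 55000 kN·m²: δ_0 = 0.14881 m and δ_{BB} = 0.001664 m/kN.
Compatibility — the beam at B must follow the support down by 0.01 m: δ_0 − R_B·δ_{BB} = 0.01, so R_B = (0.14881 − 0.01)/0.001664 = 83.4 kN.
Vertical equilibrium: R_A = ΣP − R_B = 304.9 − 83.4 = 221.5 kN.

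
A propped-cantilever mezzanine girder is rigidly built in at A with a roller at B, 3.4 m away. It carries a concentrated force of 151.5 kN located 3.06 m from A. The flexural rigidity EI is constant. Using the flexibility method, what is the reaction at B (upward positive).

Release the roller at B. Primary structure: cantilever fixed at A.
Deflection at B on the released cantilever, summing each load's contribution:
  point load 151.5 at a = 3.06: Pa²(3L − a)/(6EI) = 1688/EI
Tip deflection under a unit load at B: L³/(3EI) = 13.1/EI.
Compatibility at B: δ_0 − R_B·δ_{BB} = 0, so R_B = 1688/13.1 = 128.9 kN.

R_B = 128.9 kN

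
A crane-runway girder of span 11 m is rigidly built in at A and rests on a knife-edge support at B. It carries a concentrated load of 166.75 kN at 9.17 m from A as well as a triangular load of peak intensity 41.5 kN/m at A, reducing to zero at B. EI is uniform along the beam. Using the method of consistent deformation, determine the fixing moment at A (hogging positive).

Remove the prop at B; the released (primary) structure is a cantilever built in at A.
Free-end deflection of the primary structure under the applied loading (downward +):
  point load 166.75 at a = 9.17: Pa²(3L − a)/(6EI) = 55690/EI
  triangular load, peak 41.5 at the fixed end: w₀L⁴/(30EI) = 20253/EI
  δ_0 = 75943/EI
Flexibility coefficient — unit upward force at B: δ_{BB} = L³/(3EI) = 443.7/EI.
Compatibility at B: δ_0 − R_B·δ_{BB} = 0, so R_B = 75943/443.7 = 171.2 kN.
Moment equilibrium about A: M_A = Σ(load moments about A) − R_B·L = 2366 − 171.2×11 = 483.1 kN·m.

M_A = 483.1 kN·m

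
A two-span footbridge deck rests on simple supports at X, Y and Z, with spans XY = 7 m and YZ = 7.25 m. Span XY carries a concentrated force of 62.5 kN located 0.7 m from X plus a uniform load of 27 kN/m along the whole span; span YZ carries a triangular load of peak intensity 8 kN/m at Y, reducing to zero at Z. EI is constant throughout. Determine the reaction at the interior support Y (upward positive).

R_Y = 149.9 kN

Insert a hinge at Y; M_Y is the redundant, and each span becomes simply supported.
End slopes at the hinge Y, treating each span as simply supported:
  span XY: point load 62.5 at a = 0.7: Pab(L + a)/(6LEI) = 50.53/EI
  span XY: UDL 27: wL³/(24EI) = 385.9/EI
  span YZ: triangular load, peak 8: w₀L³/(45EI) = 67.75/EI
  relative rotation θ_0 = (436.4 + 67.75)/EI = 504.2/EI
A unit hogging moment at Y produces rotation L₁/(3EI) + L₂/(3EI) = 4.75/EI.
Slope continuity at Y: θ_0 = M_Y·4.75/EI, so M_Y = 504.2/4.75 = 106.1 kN·m (hogging).
Span XY, ΣM about X with M_Y applied at Y: R_Y^{XY}·7 = 705.2 + 106.1, so R_Y^{XY} = 115.9 kN and R_X = 251.5 − 115.9 = 135.6 kN.
Span YZ, ΣM about Z: R_Y^{YZ}·7.25 = 140.2 + 106.1, so R_Y^{YZ} = 33.97 kN and R_Z = 29 − 33.97 = -4.973 kN.
R_Y = 115.9 + 33.97 = 149.9 kN.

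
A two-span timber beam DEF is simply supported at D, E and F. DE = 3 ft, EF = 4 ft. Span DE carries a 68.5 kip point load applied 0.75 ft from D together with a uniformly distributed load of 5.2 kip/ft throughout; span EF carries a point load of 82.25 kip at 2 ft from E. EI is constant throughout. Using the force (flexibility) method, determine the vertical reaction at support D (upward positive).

R_D = 43.15 kip

Insert a hinge at E; M_E is the redundant, and each span becomes simply supported.
Rotations at E on the released spans (each span's end-slope, ×1/EI):
  span DE: point load 68.5 at a = 0.75: Pab(L + a)/(6LEI) = 24.08/EI
  span DE: UDL 5.2: wL³/(24EI) = 5.85/EI
  span EF: point load 82.25 at a = 2: Pab(L + b)/(6LEI) = 82.25/EI
  relative rotation θ_0 = (29.93 + 82.25)/EI = 112.2/EI
A unit hogging moment at E produces rotation L₁/(3EI) + L₂/(3EI) = 2.333/EI.
Compatibility: M_E·(L₁+L₂)/(3EI) = θ_0, giving M_E = 48.08 kip·ft (hogging).
Span DE, ΣM about D with M_E applied at E: R_E^{DE}·3 = 74.78 + 48.08, so R_E^{DE} = 40.95 kip and R_D = 84.1 − 40.95 = 43.15 kip.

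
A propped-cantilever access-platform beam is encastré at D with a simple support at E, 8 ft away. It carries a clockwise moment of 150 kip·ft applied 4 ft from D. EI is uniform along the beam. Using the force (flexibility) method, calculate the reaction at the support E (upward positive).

R_E = 21.09 kip

Remove the prop at E; the released (primary) structure is a cantilever built in at D.
Free-end deflection of the primary structure under the applied loading (downward +):
  clockwise couple 150 at a = 4: M₀a(2L − a)/(2EI) = 3600/EI
Flexibility coefficient — unit upward force at E: δ_{EE} = L³/(3EI) = 170.7/EI.
The prop prevents deflection at E: R_E = δ_0/δ_{EE} = 3600/170.7 = 21.09 kip.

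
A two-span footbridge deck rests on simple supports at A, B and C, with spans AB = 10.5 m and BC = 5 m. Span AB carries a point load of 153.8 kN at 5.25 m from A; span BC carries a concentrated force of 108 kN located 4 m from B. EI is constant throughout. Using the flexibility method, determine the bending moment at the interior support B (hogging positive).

M_B = 221.8 kN·m

Take M_B as the redundant. Released structure: two simple spans AB and BC with a hinge at B.
End slopes at the hinge B, treating each span as simply supported:
  span AB: point load 153.8 at a = 5.25: Pab(L + a)/(6LEI) = 1060/EI
  span BC: point load 108 at a = 4: Pab(L + b)/(6LEI) = 86.4/EI
  relative rotation θ_0 = (1060 + 86.4)/EI = 1146/EI
A unit hogging moment at B produces rotation L₁/(3EI) + L₂/(3EI) = 5.167/EI.
Slope continuity at B: θ_0 = M_B·5.167/EI, so M_B = 1146/5.167 = 221.8 kN·m (hogging).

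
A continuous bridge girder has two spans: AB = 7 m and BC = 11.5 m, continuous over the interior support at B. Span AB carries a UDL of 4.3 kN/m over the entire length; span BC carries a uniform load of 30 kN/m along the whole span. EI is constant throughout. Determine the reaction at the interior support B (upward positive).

R_B = 260.7 kN

Release continuity at B by inserting a hinge; the redundant is the internal moment M_B. The primary structure is two simply-supported spans AB and BC.
Discontinuity in slope at B on the released structure — sum the simple-span end rotations:
  span AB: UDL 4.3: wL³/(24EI) = 61.45/EI
  span BC: UDL 30: wL³/(24EI) = 1901/EI
  relative rotation θ_0 = (61.45 + 1901)/EI = 1963/EI
A unit hogging moment at B produces rotation L₁/(3EI) + L₂/(3EI) = 6.167/EI.
Slope continuity at B: θ_0 = M_B·6.167/EI, so M_B = 1963/6.167 = 318.3 kN·m (hogging).
Span AB, ΣM about A with M_B applied at B: R_B^{AB}·7 = 105.3 + 318.3, so R_B^{AB} = 60.51 kN and R_A = 30.1 − 60.51 = -30.41 kN.
Span BC, ΣM about C: R_B^{BC}·11.5 = 1984 + 318.3, so R_B^{BC} = 200.2 kN and R_C = 345 − 200.2 = 144.8 kN.
R_B = 60.51 + 200.2 = 260.7 kN.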